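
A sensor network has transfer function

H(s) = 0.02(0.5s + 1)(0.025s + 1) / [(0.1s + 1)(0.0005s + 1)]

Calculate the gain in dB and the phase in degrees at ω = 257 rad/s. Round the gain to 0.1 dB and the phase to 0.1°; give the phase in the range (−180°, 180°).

-3.8 dB, 75.6°

At ω = 257 rad/s:
zero (1 + j257·0.5) = 1 + j128.5 → |·| ≈ 128.5, ∠ ≈ 89.55°
zero (1 + j257·0.025) = 1 + j6.425 → |·| ≈ 6.5024, ∠ ≈ 81.15°
pole (1 + j257·0.1) = 1 + j25.7 → |·| ≈ 25.719, ∠ ≈ 87.77°
pole (1 + j257·0.0005) = 1 + j0.1285 → |·| ≈ 1.0082, ∠ ≈ 7.32°
|H| = 0.02 · 128.5 · 6.5024 / (25.719 · 1.0082) ≈ 0.64447
Gain = 20 log₁₀(0.64447) ≈ -3.82 dB
∠H = (89.55° + 81.15°) − (87.77° + 7.32°) = 75.61°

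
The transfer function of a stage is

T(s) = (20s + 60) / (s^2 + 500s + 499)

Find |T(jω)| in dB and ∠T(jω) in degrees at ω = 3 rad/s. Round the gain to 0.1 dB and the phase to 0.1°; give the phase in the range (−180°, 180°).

-25.4 dB, -26.9°

Substitute s = j3:
Numerator: 20(j3) + 60 = 60 + j60
Denominator: (j3)^2 + 500(j3) + 499 = 490 + j1500
|N| = √(60² + 60²) ≈ 84.853, ∠N ≈ 45.00°
|D| = √(490² + 1500²) ≈ 1578, ∠D ≈ 71.91°
|T| = 84.853 / 1578 ≈ 0.053772
Gain = 20 log₁₀(0.053772) ≈ -25.39 dB
∠T = 45.00° − 71.91° = -26.91°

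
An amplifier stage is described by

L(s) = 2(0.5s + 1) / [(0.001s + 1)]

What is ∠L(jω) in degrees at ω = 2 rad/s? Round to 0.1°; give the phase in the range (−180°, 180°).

44.9°

At ω = 2 rad/s:
zero (1 + j2·0.5) = 1 + j1 → |·| ≈ 1.4142, ∠ ≈ 45.00°
pole (1 + j2·0.001) = 1 + j0.002 → |·| ≈ 1, ∠ ≈ 0.11°
∠L = (45.00°) − (0.11°) = 44.89°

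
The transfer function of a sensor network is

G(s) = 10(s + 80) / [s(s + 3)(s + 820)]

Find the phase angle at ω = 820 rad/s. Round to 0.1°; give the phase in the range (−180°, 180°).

At s = jω = j820:
zero (s+80): 80 + j820 → |·| = √(80²+820²) = √678800 ≈ 823.89, ∠ = arctan(820/80) ≈ 84.43°
pole (s+3): 3 + j820 → |·| = √(3²+820²) = √672409 ≈ 820.01, ∠ = arctan(820/3) ≈ 89.79°
pole (s+820): 820 + j820 → |·| = √(820²+820²) = √1344800 ≈ 1159.7, ∠ = arctan(820/820) ≈ 45.00°
pole at origin: |s| = 820, ∠ = 90.00° (in denominator)
∠G = 84.43° − 224.79° = -140.36°

-140.4°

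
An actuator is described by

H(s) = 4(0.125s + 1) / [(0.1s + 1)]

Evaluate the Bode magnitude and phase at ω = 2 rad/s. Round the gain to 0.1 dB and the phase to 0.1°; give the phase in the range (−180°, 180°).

At ω = 2 rad/s:
zero (1 + j2·0.125) = 1 + j0.25 → |·| ≈ 1.0308, ∠ ≈ 14.04°
pole (1 + j2·0.1) = 1 + j0.2 → |·| ≈ 1.0198, ∠ ≈ 11.31°
|H| = 4 · 1.0308 / (1.0198) ≈ 4.0431
Gain = 20 log₁₀(4.0431) ≈ 12.13 dB
∠H = (14.04°) − (11.31°) = 2.73°

12.1 dB, 2.7°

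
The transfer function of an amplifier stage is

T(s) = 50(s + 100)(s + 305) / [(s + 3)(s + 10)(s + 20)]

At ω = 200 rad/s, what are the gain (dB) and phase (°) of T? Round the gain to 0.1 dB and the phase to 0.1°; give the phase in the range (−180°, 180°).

-5.9 dB, -163.9°

At s = jω = j200:
zero (s+100): 100 + j200 → |·| = √(100²+200²) = √50000 ≈ 223.61, ∠ = arctan(200/100) ≈ 63.43°
zero (s+305): 305 + j200 → |·| = √(305²+200²) = √133025 ≈ 364.73, ∠ = arctan(200/305) ≈ 33.25°
pole (s+3): 3 + j200 → |·| = √(3²+200²) = √40009 ≈ 200.02, ∠ = arctan(200/3) ≈ 89.14°
pole (s+10): 10 + j200 → |·| = √(10²+200²) = √40100 ≈ 200.25, ∠ = arctan(200/10) ≈ 87.14°
pole (s+20): 20 + j200 → |·| = √(20²+200²) = √40400 ≈ 201, ∠ = arctan(200/20) ≈ 84.29°
|T| = 50 · 81557 / 8.0509e+06 ≈ 0.50651
Gain = 20 log₁₀(0.50651) ≈ -5.91 dB
∠T = 96.68° − 260.57° = -163.89°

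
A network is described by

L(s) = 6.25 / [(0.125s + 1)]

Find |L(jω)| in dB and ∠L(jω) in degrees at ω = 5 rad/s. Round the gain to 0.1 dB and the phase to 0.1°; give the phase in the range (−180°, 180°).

14.5 dB, -32.0°

At ω = 5 rad/s:
pole (1 + j5·0.125) = 1 + j0.625 → |·| ≈ 1.1792, ∠ ≈ 32.01°
|L| = 6.25 · 1 / (1.1792) ≈ 5.3002
Gain = 20 log₁₀(5.3002) ≈ 14.49 dB
∠L = (0°) − (32.01°) = -32.01°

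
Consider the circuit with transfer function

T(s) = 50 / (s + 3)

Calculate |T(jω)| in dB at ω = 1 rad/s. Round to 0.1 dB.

24.0 dB

At s = jω = j1:
pole (s+3): 3 + j1 → |·| = √(3²+1²) = √10 ≈ 3.1623, ∠ = arctan(1/3) ≈ 18.43°
|T| = 50 / 3.1623 ≈ 15.811
Gain = 20 log₁₀(15.811) ≈ 23.98 dB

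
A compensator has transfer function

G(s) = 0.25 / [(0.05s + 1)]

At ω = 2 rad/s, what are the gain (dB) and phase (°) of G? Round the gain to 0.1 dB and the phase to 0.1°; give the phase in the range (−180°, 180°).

At ω = 2 rad/s:
pole (1 + j2·0.05) = 1 + j0.1 → |·| ≈ 1.005, ∠ ≈ 5.71°
|G| = 0.25 · 1 / (1.005) ≈ 0.24876
Gain = 20 log₁₀(0.24876) ≈ -12.08 dB
∠G = (0°) − (5.71°) = -5.71°

-12.1 dB, -5.7°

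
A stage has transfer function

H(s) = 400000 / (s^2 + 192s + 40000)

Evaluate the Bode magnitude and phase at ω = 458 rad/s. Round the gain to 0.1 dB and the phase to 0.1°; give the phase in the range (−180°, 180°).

At s = jω = j458:
quadratic: (j458)² + 192·j458 + 40000 = -169764 + j87936 → |·| ≈ 1.9119e+05, ∠ ≈ 152.62°
|H| = 400000 / 1.9119e+05 ≈ 2.0922
Gain = 20 log₁₀(2.0922) ≈ 6.41 dB
∠H = 0.00° − 152.62° = -152.62°

6.4 dB, -152.6°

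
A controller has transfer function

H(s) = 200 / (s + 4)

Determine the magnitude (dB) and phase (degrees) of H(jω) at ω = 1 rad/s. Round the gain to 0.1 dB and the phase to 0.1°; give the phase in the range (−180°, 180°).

Substitute s = j1:
Numerator: 200 = 200 + j0
Denominator: (j1) + 4 = 4 + j1
|N| = √(200² + 0²) ≈ 200, ∠N ≈ 0.00°
|D| = √(4² + 1²) ≈ 4.1231, ∠D ≈ 14.04°
|H| = 200 / 4.1231 ≈ 48.507
Gain = 20 log₁₀(48.507) ≈ 33.72 dB
∠H = 0.00° − 14.04° = -14.04°

33.7 dB, -14.0°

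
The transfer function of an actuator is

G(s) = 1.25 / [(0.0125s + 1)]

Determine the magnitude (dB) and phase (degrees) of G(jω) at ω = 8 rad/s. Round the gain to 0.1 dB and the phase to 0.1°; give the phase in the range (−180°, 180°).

1.9 dB, -5.7°

At ω = 8 rad/s:
pole (1 + j8·0.0125) = 1 + j0.1 → |·| ≈ 1.005, ∠ ≈ 5.71°
|G| = 1.25 · 1 / (1.005) ≈ 1.2438
Gain = 20 log₁₀(1.2438) ≈ 1.90 dB
∠G = (0°) − (5.71°) = -5.71°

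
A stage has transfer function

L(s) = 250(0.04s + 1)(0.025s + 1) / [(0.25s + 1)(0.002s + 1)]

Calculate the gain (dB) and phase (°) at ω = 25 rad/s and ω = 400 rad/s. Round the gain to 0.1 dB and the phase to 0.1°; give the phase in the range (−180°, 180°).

At ω = 25 rad/s:
zero (1 + j25·0.04) = 1 + j1 → |·| ≈ 1.4142, ∠ ≈ 45.00°
zero (1 + j25·0.025) = 1 + j0.625 → |·| ≈ 1.1792, ∠ ≈ 32.01°
pole (1 + j25·0.25) = 1 + j6.25 → |·| ≈ 6.3295, ∠ ≈ 80.91°
pole (1 + j25·0.002) = 1 + j0.05 → |·| ≈ 1.0012, ∠ ≈ 2.86°
|L| = 250 · 1.4142 · 1.1792 / (6.3295 · 1.0012) ≈ 65.788
Gain = 20 log₁₀(65.788) ≈ 36.36 dB
∠L = (45.00° + 32.01°) − (80.91° + 2.86°) = -6.76°

At ω = 400 rad/s:
zero (1 + j400·0.04) = 1 + j16 → |·| ≈ 16.031, ∠ ≈ 86.42°
zero (1 + j400·0.025) = 1 + j10 → |·| ≈ 10.05, ∠ ≈ 84.29°
pole (1 + j400·0.25) = 1 + j100 → |·| ≈ 100, ∠ ≈ 89.43°
pole (1 + j400·0.002) = 1 + j0.8 → |·| ≈ 1.2806, ∠ ≈ 38.66°
|L| = 250 · 16.031 · 10.05 / (100 · 1.2806) ≈ 314.52
Gain = 20 log₁₀(314.52) ≈ 49.95 dB
∠L = (86.42° + 84.29°) − (89.43° + 38.66°) = 42.62°

ω = 25: 36.4 dB, -6.8°; ω = 400: 50.0 dB, 42.6°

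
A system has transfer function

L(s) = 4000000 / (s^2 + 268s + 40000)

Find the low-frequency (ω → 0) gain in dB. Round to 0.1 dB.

L(0) = 4000000 / 40000 = 100
20 log₁₀(100) ≈ 40.00 dB

40.0 dB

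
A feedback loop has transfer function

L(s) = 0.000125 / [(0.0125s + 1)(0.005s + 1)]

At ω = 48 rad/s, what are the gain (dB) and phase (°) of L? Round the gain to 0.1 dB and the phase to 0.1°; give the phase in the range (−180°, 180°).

-79.6 dB, -44.5°

At ω = 48 rad/s:
pole (1 + j48·0.0125) = 1 + j0.6 → |·| ≈ 1.1662, ∠ ≈ 30.96°
pole (1 + j48·0.005) = 1 + j0.24 → |·| ≈ 1.0284, ∠ ≈ 13.50°
|L| = 0.000125 · 1 / (1.1662 · 1.0284) ≈ 0.00010423
Gain = 20 log₁₀(0.00010423) ≈ -79.64 dB
∠L = (0°) − (30.96° + 13.50°) = -44.46°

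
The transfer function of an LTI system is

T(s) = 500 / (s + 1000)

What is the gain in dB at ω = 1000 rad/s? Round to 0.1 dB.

At s = jω = j1000:
pole (s+1000): 1000 + j1000 → |·| = √(1000²+1000²) = √2000000 ≈ 1414.2, ∠ = arctan(1000/1000) ≈ 45.00°
|T| = 500 / 1414.2 ≈ 0.35356
Gain = 20 log₁₀(0.35356) ≈ -9.03 dB

-9.0 dB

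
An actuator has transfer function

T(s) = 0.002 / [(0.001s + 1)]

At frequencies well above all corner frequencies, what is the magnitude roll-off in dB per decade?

Each pole contributes −20 dB/decade at high frequency; each zero contributes +20 dB/decade.
Net: 0 zero(s) − 1 pole(s) → -20 dB/decade.

-20 dB/decade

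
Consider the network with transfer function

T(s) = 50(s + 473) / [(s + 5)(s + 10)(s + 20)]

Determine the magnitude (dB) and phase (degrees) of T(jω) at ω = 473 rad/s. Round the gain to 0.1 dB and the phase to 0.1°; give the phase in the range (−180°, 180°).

At s = jω = j473:
zero (s+473): 473 + j473 → |·| = √(473²+473²) = √447458 ≈ 668.92, ∠ = arctan(473/473) ≈ 45.00°
pole (s+5): 5 + j473 → |·| = √(5²+473²) = √223754 ≈ 473.03, ∠ = arctan(473/5) ≈ 89.39°
pole (s+10): 10 + j473 → |·| = √(10²+473²) = √223829 ≈ 473.11, ∠ = arctan(473/10) ≈ 88.79°
pole (s+20): 20 + j473 → |·| = √(20²+473²) = √224129 ≈ 473.42, ∠ = arctan(473/20) ≈ 87.58°
|T| = 50 · 668.92 / 1.0595e+08 ≈ 0.00031568
Gain = 20 log₁₀(0.00031568) ≈ -70.02 dB
∠T = 45.00° − 265.76° = -220.76° ≡ 139.24° (principal value)

-70.0 dB, 139.2°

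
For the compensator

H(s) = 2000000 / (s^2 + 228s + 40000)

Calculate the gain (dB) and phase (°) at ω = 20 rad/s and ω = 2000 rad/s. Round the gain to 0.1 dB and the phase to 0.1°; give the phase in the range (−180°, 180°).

ω = 20: 34.0 dB, -6.6°; ω = 2000: -6.0 dB, -173.4°

At s = jω = j20:
quadratic: (j20)² + 228·j20 + 40000 = 39600 + j4560 → |·| ≈ 39862, ∠ ≈ 6.57°
|H| = 2000000 / 39862 ≈ 50.173
Gain = 20 log₁₀(50.173) ≈ 34.01 dB
∠H = 0.00° − 6.57° = -6.57°

At s = jω = j2000:
quadratic: (j2000)² + 228·j2000 + 40000 = -3960000 + j456000 → |·| ≈ 3.9862e+06, ∠ ≈ 173.43°
|H| = 2000000 / 3.9862e+06 ≈ 0.50173
Gain = 20 log₁₀(0.50173) ≈ -5.99 dB
∠H = 0.00° − 173.43° = -173.43°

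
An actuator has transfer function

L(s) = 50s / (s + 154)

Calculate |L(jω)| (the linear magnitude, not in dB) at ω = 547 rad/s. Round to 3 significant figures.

48.1

At s = jω = j547:
zero at origin: s = j547 → |·| = 547, ∠ = 90.00°
pole (s+154): 154 + j547 → |·| = √(154²+547²) = √322925 ≈ 568.26, ∠ = arctan(547/154) ≈ 74.28°
|L| = 50 · 547 / 568.26 ≈ 48.129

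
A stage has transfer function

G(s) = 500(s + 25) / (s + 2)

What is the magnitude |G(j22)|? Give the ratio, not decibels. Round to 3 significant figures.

At s = jω = j22:
zero (s+25): 25 + j22 → |·| = √(25²+22²) = √1109 ≈ 33.302, ∠ = arctan(22/25) ≈ 41.35°
pole (s+2): 2 + j22 → |·| = √(2²+22²) = √488 ≈ 22.091, ∠ = arctan(22/2) ≈ 84.81°
|G| = 500 · 33.302 / 22.091 ≈ 753.75

754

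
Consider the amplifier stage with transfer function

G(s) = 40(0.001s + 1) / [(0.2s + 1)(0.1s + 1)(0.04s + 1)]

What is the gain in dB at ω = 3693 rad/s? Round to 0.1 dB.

-108.4 dB

At ω = 3693 rad/s:
zero (1 + j3693·0.001) = 1 + j3.693 → |·| ≈ 3.826, ∠ ≈ 74.85°
pole (1 + j3693·0.2) = 1 + j738.6 → |·| ≈ 738.6, ∠ ≈ 89.92°
pole (1 + j3693·0.1) = 1 + j369.3 → |·| ≈ 369.3, ∠ ≈ 89.84°
pole (1 + j3693·0.04) = 1 + j147.72 → |·| ≈ 147.72, ∠ ≈ 89.61°
|G| = 40 · 3.826 / (738.6 · 369.3 · 147.72) ≈ 3.7982e-06
Gain = 20 log₁₀(3.7982e-06) ≈ -108.41 dB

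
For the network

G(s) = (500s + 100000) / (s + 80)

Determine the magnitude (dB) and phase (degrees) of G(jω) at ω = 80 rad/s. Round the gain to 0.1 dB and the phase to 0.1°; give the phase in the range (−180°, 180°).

Substitute s = j80:
Numerator: 500(j80) + 100000 = 100000 + j40000
Denominator: (j80) + 80 = 80 + j80
|N| = √(100000² + 40000²) ≈ 1.077e+05, ∠N ≈ 21.80°
|D| = √(80² + 80²) ≈ 113.14, ∠D ≈ 45.00°
|G| = 1.077e+05 / 113.14 ≈ 951.92
Gain = 20 log₁₀(951.92) ≈ 59.57 dB
∠G = 21.80° − 45.00° = -23.20°

59.6 dB, -23.2°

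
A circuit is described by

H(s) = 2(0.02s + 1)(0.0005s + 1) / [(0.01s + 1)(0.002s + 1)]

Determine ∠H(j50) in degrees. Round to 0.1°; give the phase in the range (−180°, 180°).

14.2°

At ω = 50 rad/s:
zero (1 + j50·0.02) = 1 + j1 → |·| ≈ 1.4142, ∠ ≈ 45.00°
zero (1 + j50·0.0005) = 1 + j0.025 → |·| ≈ 1.0003, ∠ ≈ 1.43°
pole (1 + j50·0.01) = 1 + j0.5 → |·| ≈ 1.118, ∠ ≈ 26.57°
pole (1 + j50·0.002) = 1 + j0.1 → |·| ≈ 1.005, ∠ ≈ 5.71°
∠H = (45.00° + 1.43°) − (26.57° + 5.71°) = 14.15°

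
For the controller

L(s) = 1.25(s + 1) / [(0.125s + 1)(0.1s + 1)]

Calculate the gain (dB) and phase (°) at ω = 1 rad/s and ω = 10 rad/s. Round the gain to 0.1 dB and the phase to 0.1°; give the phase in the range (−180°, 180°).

ω = 1: 4.8 dB, 32.2°; ω = 10: 14.9 dB, -12.1°

At ω = 1 rad/s:
zero (1 + j1·1) = 1 + j1 → |·| ≈ 1.4142, ∠ ≈ 45.00°
pole (1 + j1·0.125) = 1 + j0.125 → |·| ≈ 1.0078, ∠ ≈ 7.13°
pole (1 + j1·0.1) = 1 + j0.1 → |·| ≈ 1.005, ∠ ≈ 5.71°
|L| = 1.25 · 1.4142 / (1.0078 · 1.005) ≈ 1.7453
Gain = 20 log₁₀(1.7453) ≈ 4.84 dB
∠L = (45.00°) − (7.13° + 5.71°) = 32.16°

At ω = 10 rad/s:
zero (1 + j10·1) = 1 + j10 → |·| ≈ 10.05, ∠ ≈ 84.29°
pole (1 + j10·0.125) = 1 + j1.25 → |·| ≈ 1.6008, ∠ ≈ 51.34°
pole (1 + j10·0.1) = 1 + j1 → |·| ≈ 1.4142, ∠ ≈ 45.00°
|L| = 1.25 · 10.05 / (1.6008 · 1.4142) ≈ 5.5492
Gain = 20 log₁₀(5.5492) ≈ 14.88 dB
∠L = (84.29°) − (51.34° + 45.00°) = -12.05°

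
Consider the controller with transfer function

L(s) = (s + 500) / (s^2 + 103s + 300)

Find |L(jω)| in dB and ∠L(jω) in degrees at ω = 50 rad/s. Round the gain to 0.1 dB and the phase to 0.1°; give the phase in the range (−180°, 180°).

-20.9 dB, -107.4°

Substitute s = j50:
Numerator: (j50) + 500 = 500 + j50
Denominator: (j50)^2 + 103(j50) + 300 = -2200 + j5150
|N| = √(500² + 50²) ≈ 502.49, ∠N ≈ 5.71°
|D| = √(2200² + 5150²) ≈ 5600.2, ∠D ≈ 113.13°
|L| = 502.49 / 5600.2 ≈ 0.089727
Gain = 20 log₁₀(0.089727) ≈ -20.94 dB
∠L = 5.71° − 113.13° = -107.42°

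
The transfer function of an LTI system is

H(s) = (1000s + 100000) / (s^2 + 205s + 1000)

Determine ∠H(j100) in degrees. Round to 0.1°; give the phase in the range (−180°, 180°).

-68.7°

Substitute s = j100:
Numerator: 1000(j100) + 100000 = 100000 + j100000
Denominator: (j100)^2 + 205(j100) + 1000 = -9000 + j20500
|N| = √(100000² + 100000²) ≈ 1.4142e+05, ∠N ≈ 45.00°
|D| = √(9000² + 20500²) ≈ 22389, ∠D ≈ 113.70°
∠H = 45.00° − 113.70° = -68.70°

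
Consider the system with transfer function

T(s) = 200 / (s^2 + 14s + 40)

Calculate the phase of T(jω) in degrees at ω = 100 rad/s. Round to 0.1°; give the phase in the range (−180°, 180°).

-172.0°

Substitute s = j100:
Numerator: 200 = 200 + j0
Denominator: (j100)^2 + 14(j100) + 40 = -9960 + j1400
|N| = √(200² + 0²) ≈ 200, ∠N ≈ 0.00°
|D| = √(9960² + 1400²) ≈ 10058, ∠D ≈ 172.00°
∠T = 0.00° − 172.00° = -172.00°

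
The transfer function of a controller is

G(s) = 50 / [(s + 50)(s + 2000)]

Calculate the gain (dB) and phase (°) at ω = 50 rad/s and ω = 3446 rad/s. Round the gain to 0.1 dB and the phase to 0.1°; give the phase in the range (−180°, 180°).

ω = 50: -69.0 dB, -46.4°; ω = 3446: -108.8 dB, -149.0°

At s = jω = j50:
pole (s+50): 50 + j50 → |·| = √(50²+50²) = √5000 ≈ 70.711, ∠ = arctan(50/50) ≈ 45.00°
pole (s+2000): 2000 + j50 → |·| = √(2000²+50²) = √4002500 ≈ 2000.6, ∠ = arctan(50/2000) ≈ 1.43°
|G| = 50 / 1.4146e+05 ≈ 0.00035346
Gain = 20 log₁₀(0.00035346) ≈ -69.03 dB
∠G = 0.00° − 46.43° = -46.43°

At s = jω = j3446:
pole (s+50): 50 + j3446 → |·| = √(50²+3446²) = √11877416 ≈ 3446.4, ∠ = arctan(3446/50) ≈ 89.17°
pole (s+2000): 2000 + j3446 → |·| = √(2000²+3446²) = √15874916 ≈ 3984.3, ∠ = arctan(3446/2000) ≈ 59.87°
|G| = 50 / 1.3731e+07 ≈ 3.6414e-06
Gain = 20 log₁₀(3.6414e-06) ≈ -108.77 dB
∠G = 0.00° − 149.04° = -149.04°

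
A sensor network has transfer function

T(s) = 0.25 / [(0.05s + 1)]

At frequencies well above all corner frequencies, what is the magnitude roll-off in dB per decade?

-20 dB/decade

Each pole contributes −20 dB/decade at high frequency; each zero contributes +20 dB/decade.
Net: 0 zero(s) − 1 pole(s) → -20 dB/decade.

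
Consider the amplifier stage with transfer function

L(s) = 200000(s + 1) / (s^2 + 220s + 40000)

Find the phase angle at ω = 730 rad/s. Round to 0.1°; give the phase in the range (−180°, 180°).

-72.0°

At s = jω = j730:
zero (s+1): 1 + j730 → |·| = √(1²+730²) = √532901 ≈ 730, ∠ = arctan(730/1) ≈ 89.92°
quadratic: (j730)² + 220·j730 + 40000 = -492900 + j160600 → |·| ≈ 5.184e+05, ∠ ≈ 161.95°
∠L = 89.92° − 161.95° = -72.03°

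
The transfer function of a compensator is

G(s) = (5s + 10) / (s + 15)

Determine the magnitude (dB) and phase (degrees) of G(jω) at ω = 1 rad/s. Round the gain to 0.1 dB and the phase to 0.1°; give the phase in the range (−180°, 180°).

-2.6 dB, 22.8°

Substitute s = j1:
Numerator: 5(j1) + 10 = 10 + j5
Denominator: (j1) + 15 = 15 + j1
|N| = √(10² + 5²) ≈ 11.18, ∠N ≈ 26.57°
|D| = √(15² + 1²) ≈ 15.033, ∠D ≈ 3.81°
|G| = 11.18 / 15.033 ≈ 0.7437
Gain = 20 log₁₀(0.7437) ≈ -2.57 dB
∠G = 26.57° − 3.81° = 22.76°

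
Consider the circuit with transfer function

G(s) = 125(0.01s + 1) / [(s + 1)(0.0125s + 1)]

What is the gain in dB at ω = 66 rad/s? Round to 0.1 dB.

At ω = 66 rad/s:
zero (1 + j66·0.01) = 1 + j0.66 → |·| ≈ 1.1982, ∠ ≈ 33.42°
pole (1 + j66·1) = 1 + j66 → |·| ≈ 66.008, ∠ ≈ 89.13°
pole (1 + j66·0.0125) = 1 + j0.825 → |·| ≈ 1.2964, ∠ ≈ 39.52°
|G| = 125 · 1.1982 / (66.008 · 1.2964) ≈ 1.7503
Gain = 20 log₁₀(1.7503) ≈ 4.86 dB

4.9 dB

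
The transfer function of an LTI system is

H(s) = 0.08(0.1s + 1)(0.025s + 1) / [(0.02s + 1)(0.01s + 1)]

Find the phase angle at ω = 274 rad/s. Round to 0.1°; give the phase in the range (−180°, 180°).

At ω = 274 rad/s:
zero (1 + j274·0.1) = 1 + j27.4 → |·| ≈ 27.418, ∠ ≈ 87.91°
zero (1 + j274·0.025) = 1 + j6.85 → |·| ≈ 6.9226, ∠ ≈ 81.69°
pole (1 + j274·0.02) = 1 + j5.48 → |·| ≈ 5.5705, ∠ ≈ 79.66°
pole (1 + j274·0.01) = 1 + j2.74 → |·| ≈ 2.9168, ∠ ≈ 69.95°
∠H = (87.91° + 81.69°) − (79.66° + 69.95°) = 19.99°

20.0°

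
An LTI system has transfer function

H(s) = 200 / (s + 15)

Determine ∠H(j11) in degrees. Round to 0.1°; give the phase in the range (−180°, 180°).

At s = jω = j11:
pole (s+15): 15 + j11 → |·| = √(15²+11²) = √346 ≈ 18.601, ∠ = arctan(11/15) ≈ 36.25°
∠H = 0.00° − 36.25° = -36.25°

-36.3°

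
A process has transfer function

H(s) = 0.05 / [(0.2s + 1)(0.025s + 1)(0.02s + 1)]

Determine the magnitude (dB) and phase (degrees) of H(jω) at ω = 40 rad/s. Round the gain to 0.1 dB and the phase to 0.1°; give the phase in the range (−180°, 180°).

At ω = 40 rad/s:
pole (1 + j40·0.2) = 1 + j8 → |·| ≈ 8.0623, ∠ ≈ 82.87°
pole (1 + j40·0.025) = 1 + j1 → |·| ≈ 1.4142, ∠ ≈ 45.00°
pole (1 + j40·0.02) = 1 + j0.8 → |·| ≈ 1.2806, ∠ ≈ 38.66°
|H| = 0.05 · 1 / (8.0623 · 1.4142 · 1.2806) ≈ 0.0034244
Gain = 20 log₁₀(0.0034244) ≈ -49.31 dB
∠H = (0°) − (82.87° + 45.00° + 38.66°) = -166.53°

-49.3 dB, -166.5°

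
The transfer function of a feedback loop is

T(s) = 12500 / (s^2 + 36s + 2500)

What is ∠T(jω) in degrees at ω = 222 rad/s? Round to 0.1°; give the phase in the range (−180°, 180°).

At s = jω = j222:
quadratic: (j222)² + 36·j222 + 2500 = -46784 + j7992 → |·| ≈ 47462, ∠ ≈ 170.31°
∠T = 0.00° − 170.31° = -170.31°

-170.3°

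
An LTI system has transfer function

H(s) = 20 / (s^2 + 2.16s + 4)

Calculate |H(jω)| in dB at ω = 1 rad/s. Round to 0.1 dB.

14.7 dB

At s = jω = j1:
quadratic: (j1)² + 2.16·j1 + 4 = 3 + j2.16 → |·| ≈ 3.6967, ∠ ≈ 35.75°
|H| = 20 / 3.6967 ≈ 5.4102
Gain = 20 log₁₀(5.4102) ≈ 14.66 dB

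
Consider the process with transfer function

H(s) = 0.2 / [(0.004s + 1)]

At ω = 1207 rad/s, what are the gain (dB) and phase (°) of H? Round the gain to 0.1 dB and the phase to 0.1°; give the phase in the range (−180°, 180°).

-27.8 dB, -78.3°

At ω = 1207 rad/s:
pole (1 + j1207·0.004) = 1 + j4.828 → |·| ≈ 4.9305, ∠ ≈ 78.30°
|H| = 0.2 · 1 / (4.9305) ≈ 0.040564
Gain = 20 log₁₀(0.040564) ≈ -27.84 dB
∠H = (0°) − (78.30°) = -78.30°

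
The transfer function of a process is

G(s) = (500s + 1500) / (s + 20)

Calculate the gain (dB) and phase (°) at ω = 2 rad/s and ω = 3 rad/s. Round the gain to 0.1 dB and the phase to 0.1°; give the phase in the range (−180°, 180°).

ω = 2: 39.1 dB, 28.0°; ω = 3: 40.4 dB, 36.5°

Substitute s = j2:
Numerator: 500(j2) + 1500 = 1500 + j1000
Denominator: (j2) + 20 = 20 + j2
|N| = √(1500² + 1000²) ≈ 1802.8, ∠N ≈ 33.69°
|D| = √(20² + 2²) ≈ 20.1, ∠D ≈ 5.71°
|G| = 1802.8 / 20.1 ≈ 89.692
Gain = 20 log₁₀(89.692) ≈ 39.06 dB
∠G = 33.69° − 5.71° = 27.98°

Substitute s = j3:
Numerator: 500(j3) + 1500 = 1500 + j1500
Denominator: (j3) + 20 = 20 + j3
|N| = √(1500² + 1500²) ≈ 2121.3, ∠N ≈ 45.00°
|D| = √(20² + 3²) ≈ 20.224, ∠D ≈ 8.53°
|G| = 2121.3 / 20.224 ≈ 104.89
Gain = 20 log₁₀(104.89) ≈ 40.41 dB
∠G = 45.00° − 8.53° = 36.47°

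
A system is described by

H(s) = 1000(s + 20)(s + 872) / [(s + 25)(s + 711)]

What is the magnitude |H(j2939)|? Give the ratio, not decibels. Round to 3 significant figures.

1.01e+03

At s = jω = j2939:
zero (s+20): 20 + j2939 → |·| = √(20²+2939²) = √8638121 ≈ 2939.1, ∠ = arctan(2939/20) ≈ 89.61°
zero (s+872): 872 + j2939 → |·| = √(872²+2939²) = √9398105 ≈ 3065.6, ∠ = arctan(2939/872) ≈ 73.47°
pole (s+25): 25 + j2939 → |·| = √(25²+2939²) = √8638346 ≈ 2939.1, ∠ = arctan(2939/25) ≈ 89.51°
pole (s+711): 711 + j2939 → |·| = √(711²+2939²) = √9143242 ≈ 3023.8, ∠ = arctan(2939/711) ≈ 76.40°
|H| = 1000 · 9.0101e+06 / 8.8873e+06 ≈ 1013.8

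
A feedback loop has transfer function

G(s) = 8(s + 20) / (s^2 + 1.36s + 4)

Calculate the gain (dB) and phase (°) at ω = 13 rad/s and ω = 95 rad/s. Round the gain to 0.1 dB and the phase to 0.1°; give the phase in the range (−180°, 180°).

ω = 13: 1.2 dB, -140.9°; ω = 95: -21.3 dB, -101.1°

At s = jω = j13:
zero (s+20): 20 + j13 → |·| = √(20²+13²) = √569 ≈ 23.854, ∠ = arctan(13/20) ≈ 33.02°
quadratic: (j13)² + 1.36·j13 + 4 = -165 + j17.68 → |·| ≈ 165.94, ∠ ≈ 173.88°
|G| = 8 · 23.854 / 165.94 ≈ 1.15
Gain = 20 log₁₀(1.15) ≈ 1.21 dB
∠G = 33.02° − 173.88° = -140.86°

At s = jω = j95:
zero (s+20): 20 + j95 → |·| = √(20²+95²) = √9425 ≈ 97.082, ∠ = arctan(95/20) ≈ 78.11°
quadratic: (j95)² + 1.36·j95 + 4 = -9021 + j129.2 → |·| ≈ 9021.9, ∠ ≈ 179.18°
|G| = 8 · 97.082 / 9021.9 ≈ 0.086086
Gain = 20 log₁₀(0.086086) ≈ -21.30 dB
∠G = 78.11° − 179.18° = -101.07°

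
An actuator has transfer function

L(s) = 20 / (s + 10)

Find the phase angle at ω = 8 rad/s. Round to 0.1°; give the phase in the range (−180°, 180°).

-38.7°

At s = jω = j8:
pole (s+10): 10 + j8 → |·| = √(10²+8²) = √164 ≈ 12.806, ∠ = arctan(8/10) ≈ 38.66°
∠L = 0.00° − 38.66° = -38.66°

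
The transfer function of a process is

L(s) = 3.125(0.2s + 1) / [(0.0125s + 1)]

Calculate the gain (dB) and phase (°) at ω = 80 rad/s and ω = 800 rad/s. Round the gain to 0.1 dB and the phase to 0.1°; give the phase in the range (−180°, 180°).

ω = 80: 31.0 dB, 41.4°; ω = 800: 33.9 dB, 5.4°

At ω = 80 rad/s:
zero (1 + j80·0.2) = 1 + j16 → |·| ≈ 16.031, ∠ ≈ 86.42°
pole (1 + j80·0.0125) = 1 + j1 → |·| ≈ 1.4142, ∠ ≈ 45.00°
|L| = 3.125 · 16.031 / (1.4142) ≈ 35.424
Gain = 20 log₁₀(35.424) ≈ 30.99 dB
∠L = (86.42°) − (45.00°) = 41.42°

At ω = 800 rad/s:
zero (1 + j800·0.2) = 1 + j160 → |·| ≈ 160, ∠ ≈ 89.64°
pole (1 + j800·0.0125) = 1 + j10 → |·| ≈ 10.05, ∠ ≈ 84.29°
|L| = 3.125 · 160 / (10.05) ≈ 49.751
Gain = 20 log₁₀(49.751) ≈ 33.94 dB
∠L = (89.64°) − (84.29°) = 5.35°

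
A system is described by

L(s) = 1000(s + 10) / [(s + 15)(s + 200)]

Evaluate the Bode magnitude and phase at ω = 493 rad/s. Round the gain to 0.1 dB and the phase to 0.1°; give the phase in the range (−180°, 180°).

5.5 dB, -67.3°

At s = jω = j493:
zero (s+10): 10 + j493 → |·| = √(10²+493²) = √243149 ≈ 493.1, ∠ = arctan(493/10) ≈ 88.84°
pole (s+15): 15 + j493 → |·| = √(15²+493²) = √243274 ≈ 493.23, ∠ = arctan(493/15) ≈ 88.26°
pole (s+200): 200 + j493 → |·| = √(200²+493²) = √283049 ≈ 532.02, ∠ = arctan(493/200) ≈ 67.92°
|L| = 1000 · 493.1 / 2.6241e+05 ≈ 1.8791
Gain = 20 log₁₀(1.8791) ≈ 5.48 dB
∠L = 88.84° − 156.18° = -67.34°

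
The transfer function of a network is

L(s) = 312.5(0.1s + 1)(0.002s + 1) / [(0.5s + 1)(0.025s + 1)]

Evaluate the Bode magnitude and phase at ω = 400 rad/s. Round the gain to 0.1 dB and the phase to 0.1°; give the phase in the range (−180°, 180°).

At ω = 400 rad/s:
zero (1 + j400·0.1) = 1 + j40 → |·| ≈ 40.012, ∠ ≈ 88.57°
zero (1 + j400·0.002) = 1 + j0.8 → |·| ≈ 1.2806, ∠ ≈ 38.66°
pole (1 + j400·0.5) = 1 + j200 → |·| ≈ 200, ∠ ≈ 89.71°
pole (1 + j400·0.025) = 1 + j10 → |·| ≈ 10.05, ∠ ≈ 84.29°
|L| = 312.5 · 40.012 · 1.2806 / (200 · 10.05) ≈ 7.9663
Gain = 20 log₁₀(7.9663) ≈ 18.03 dB
∠L = (88.57° + 38.66°) − (89.71° + 84.29°) = -46.77°

18.0 dB, -46.8°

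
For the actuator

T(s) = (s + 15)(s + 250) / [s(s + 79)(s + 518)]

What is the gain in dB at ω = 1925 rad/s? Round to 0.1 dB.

At s = jω = j1925:
zero (s+15): 15 + j1925 → |·| = √(15²+1925²) = √3705850 ≈ 1925.1, ∠ = arctan(1925/15) ≈ 89.55°
zero (s+250): 250 + j1925 → |·| = √(250²+1925²) = √3768125 ≈ 1941.2, ∠ = arctan(1925/250) ≈ 82.60°
pole (s+79): 79 + j1925 → |·| = √(79²+1925²) = √3711866 ≈ 1926.6, ∠ = arctan(1925/79) ≈ 87.65°
pole (s+518): 518 + j1925 → |·| = √(518²+1925²) = √3973949 ≈ 1993.5, ∠ = arctan(1925/518) ≈ 74.94°
pole at origin: |s| = 1925, ∠ = 90.00° (in denominator)
|T| = 1 · 3.737e+06 / 7.3933e+09 ≈ 0.00050546
Gain = 20 log₁₀(0.00050546) ≈ -65.93 dB

-65.9 dB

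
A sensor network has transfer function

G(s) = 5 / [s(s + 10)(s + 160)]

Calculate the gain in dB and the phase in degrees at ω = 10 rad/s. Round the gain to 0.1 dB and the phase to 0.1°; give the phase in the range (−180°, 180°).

At s = jω = j10:
pole (s+10): 10 + j10 → |·| = √(10²+10²) = √200 ≈ 14.142, ∠ = arctan(10/10) ≈ 45.00°
pole (s+160): 160 + j10 → |·| = √(160²+10²) = √25700 ≈ 160.31, ∠ = arctan(10/160) ≈ 3.58°
pole at origin: |s| = 10, ∠ = 90.00° (in denominator)
|G| = 5 / 22671 ≈ 0.00022055
Gain = 20 log₁₀(0.00022055) ≈ -73.13 dB
∠G = 0.00° − 138.58° = -138.58°

-73.1 dB, -138.6°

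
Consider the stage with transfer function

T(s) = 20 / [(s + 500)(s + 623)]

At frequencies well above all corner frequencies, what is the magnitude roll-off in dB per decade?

Each pole contributes −20 dB/decade at high frequency; each zero contributes +20 dB/decade.
Net: 0 zero(s) − 2 pole(s) → -40 dB/decade.

-40 dB/decade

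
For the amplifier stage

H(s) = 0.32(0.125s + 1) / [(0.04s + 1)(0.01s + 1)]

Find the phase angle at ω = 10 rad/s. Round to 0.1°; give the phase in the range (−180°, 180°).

23.8°

At ω = 10 rad/s:
zero (1 + j10·0.125) = 1 + j1.25 → |·| ≈ 1.6008, ∠ ≈ 51.34°
pole (1 + j10·0.04) = 1 + j0.4 → |·| ≈ 1.077, ∠ ≈ 21.80°
pole (1 + j10·0.01) = 1 + j0.1 → |·| ≈ 1.005, ∠ ≈ 5.71°
∠H = (51.34°) − (21.80° + 5.71°) = 23.83°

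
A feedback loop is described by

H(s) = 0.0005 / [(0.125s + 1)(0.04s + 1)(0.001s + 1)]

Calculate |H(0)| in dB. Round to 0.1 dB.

H(0) = 0.0005 · 1 / 1 = 0.0005
20 log₁₀(0.0005) ≈ -66.02 dB

-66.0 dB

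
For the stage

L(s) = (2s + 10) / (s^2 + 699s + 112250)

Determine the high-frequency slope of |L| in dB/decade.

Each pole contributes −20 dB/decade at high frequency; each zero contributes +20 dB/decade.
Net: 1 zero(s) − 2 pole(s) → -20 dB/decade.

-20 dB/decade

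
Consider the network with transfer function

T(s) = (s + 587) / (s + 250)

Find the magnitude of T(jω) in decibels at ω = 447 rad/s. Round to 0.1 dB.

3.2 dB

Substitute s = j447:
Numerator: (j447) + 587 = 587 + j447
Denominator: (j447) + 250 = 250 + j447
|N| = √(587² + 447²) ≈ 737.82, ∠N ≈ 37.29°
|D| = √(250² + 447²) ≈ 512.16, ∠D ≈ 60.78°
|T| = 737.82 / 512.16 ≈ 1.4406
Gain = 20 log₁₀(1.4406) ≈ 3.17 dB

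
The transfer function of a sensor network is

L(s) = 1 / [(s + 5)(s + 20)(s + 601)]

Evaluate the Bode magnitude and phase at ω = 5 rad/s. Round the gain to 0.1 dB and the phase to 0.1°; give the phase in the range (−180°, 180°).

At s = jω = j5:
pole (s+5): 5 + j5 → |·| = √(5²+5²) = √50 ≈ 7.0711, ∠ = arctan(5/5) ≈ 45.00°
pole (s+20): 20 + j5 → |·| = √(20²+5²) = √425 ≈ 20.616, ∠ = arctan(5/20) ≈ 14.04°
pole (s+601): 601 + j5 → |·| = √(601²+5²) = √361226 ≈ 601.02, ∠ = arctan(5/601) ≈ 0.48°
|L| = 1 / 87615 ≈ 1.1414e-05
Gain = 20 log₁₀(1.1414e-05) ≈ -98.85 dB
∠L = 0.00° − 59.52° = -59.52°

-98.9 dB, -59.5°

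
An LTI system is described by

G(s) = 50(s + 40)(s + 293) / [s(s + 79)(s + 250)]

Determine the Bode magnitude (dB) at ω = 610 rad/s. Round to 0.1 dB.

At s = jω = j610:
zero (s+40): 40 + j610 → |·| = √(40²+610²) = √373700 ≈ 611.31, ∠ = arctan(610/40) ≈ 86.25°
zero (s+293): 293 + j610 → |·| = √(293²+610²) = √457949 ≈ 676.72, ∠ = arctan(610/293) ≈ 64.34°
pole (s+79): 79 + j610 → |·| = √(79²+610²) = √378341 ≈ 615.09, ∠ = arctan(610/79) ≈ 82.62°
pole (s+250): 250 + j610 → |·| = √(250²+610²) = √434600 ≈ 659.24, ∠ = arctan(610/250) ≈ 67.71°
pole at origin: |s| = 610, ∠ = 90.00° (in denominator)
|G| = 50 · 4.1369e+05 / 2.4735e+08 ≈ 0.083624
Gain = 20 log₁₀(0.083624) ≈ -21.55 dB

-21.6 dB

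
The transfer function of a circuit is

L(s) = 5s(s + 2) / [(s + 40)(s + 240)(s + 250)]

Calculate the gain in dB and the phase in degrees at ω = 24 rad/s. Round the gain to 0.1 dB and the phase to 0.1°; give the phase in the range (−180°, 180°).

-59.8 dB, 133.1°

At s = jω = j24:
zero (s+2): 2 + j24 → |·| = √(2²+24²) = √580 ≈ 24.083, ∠ = arctan(24/2) ≈ 85.24°
zero at origin: s = j24 → |·| = 24, ∠ = 90.00°
pole (s+40): 40 + j24 → |·| = √(40²+24²) = √2176 ≈ 46.648, ∠ = arctan(24/40) ≈ 30.96°
pole (s+240): 240 + j24 → |·| = √(240²+24²) = √58176 ≈ 241.2, ∠ = arctan(24/240) ≈ 5.71°
pole (s+250): 250 + j24 → |·| = √(250²+24²) = √63076 ≈ 251.15, ∠ = arctan(24/250) ≈ 5.48°
|L| = 5 · 577.99 / 2.8258e+06 ≈ 0.0010227
Gain = 20 log₁₀(0.0010227) ≈ -59.81 dB
∠L = 175.24° − 42.15° = 133.09°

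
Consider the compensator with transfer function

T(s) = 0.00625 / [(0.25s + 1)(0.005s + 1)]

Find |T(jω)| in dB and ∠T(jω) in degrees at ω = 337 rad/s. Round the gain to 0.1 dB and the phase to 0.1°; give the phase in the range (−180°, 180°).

At ω = 337 rad/s:
pole (1 + j337·0.25) = 1 + j84.25 → |·| ≈ 84.256, ∠ ≈ 89.32°
pole (1 + j337·0.005) = 1 + j1.685 → |·| ≈ 1.9594, ∠ ≈ 59.31°
|T| = 0.00625 · 1 / (84.256 · 1.9594) ≈ 3.7858e-05
Gain = 20 log₁₀(3.7858e-05) ≈ -88.44 dB
∠T = (0°) − (89.32° + 59.31°) = -148.63°

-88.4 dB, -148.6°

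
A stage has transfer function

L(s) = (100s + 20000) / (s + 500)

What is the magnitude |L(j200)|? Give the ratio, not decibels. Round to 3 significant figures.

52.5

Substitute s = j200:
Numerator: 100(j200) + 20000 = 20000 + j20000
Denominator: (j200) + 500 = 500 + j200
|N| = √(20000² + 20000²) ≈ 28284, ∠N ≈ 45.00°
|D| = √(500² + 200²) ≈ 538.52, ∠D ≈ 21.80°
|L| = 28284 / 538.52 ≈ 52.522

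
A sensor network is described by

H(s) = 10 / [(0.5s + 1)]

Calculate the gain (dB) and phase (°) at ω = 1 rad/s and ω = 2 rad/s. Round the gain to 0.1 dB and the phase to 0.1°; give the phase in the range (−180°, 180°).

ω = 1: 19.0 dB, -26.6°; ω = 2: 17.0 dB, -45.0°

At ω = 1 rad/s:
pole (1 + j1·0.5) = 1 + j0.5 → |·| ≈ 1.118, ∠ ≈ 26.57°
|H| = 10 · 1 / (1.118) ≈ 8.9445
Gain = 20 log₁₀(8.9445) ≈ 19.03 dB
∠H = (0°) − (26.57°) = -26.57°

At ω = 2 rad/s:
pole (1 + j2·0.5) = 1 + j1 → |·| ≈ 1.4142, ∠ ≈ 45.00°
|H| = 10 · 1 / (1.4142) ≈ 7.0711
Gain = 20 log₁₀(7.0711) ≈ 16.99 dB
∠H = (0°) − (45.00°) = -45.00°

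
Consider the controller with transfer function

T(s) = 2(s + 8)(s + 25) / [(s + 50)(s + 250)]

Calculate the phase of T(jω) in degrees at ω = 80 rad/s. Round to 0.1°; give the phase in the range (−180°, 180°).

At s = jω = j80:
zero (s+8): 8 + j80 → |·| = √(8²+80²) = √6464 ≈ 80.399, ∠ = arctan(80/8) ≈ 84.29°
zero (s+25): 25 + j80 → |·| = √(25²+80²) = √7025 ≈ 83.815, ∠ = arctan(80/25) ≈ 72.65°
pole (s+50): 50 + j80 → |·| = √(50²+80²) = √8900 ≈ 94.34, ∠ = arctan(80/50) ≈ 57.99°
pole (s+250): 250 + j80 → |·| = √(250²+80²) = √68900 ≈ 262.49, ∠ = arctan(80/250) ≈ 17.74°
∠T = 156.94° − 75.73° = 81.21°

81.2°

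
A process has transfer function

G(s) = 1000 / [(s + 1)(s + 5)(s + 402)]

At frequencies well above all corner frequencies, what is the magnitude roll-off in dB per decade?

-60 dB/decade

Each pole contributes −20 dB/decade at high frequency; each zero contributes +20 dB/decade.
Net: 0 zero(s) − 3 pole(s) → -60 dB/decade.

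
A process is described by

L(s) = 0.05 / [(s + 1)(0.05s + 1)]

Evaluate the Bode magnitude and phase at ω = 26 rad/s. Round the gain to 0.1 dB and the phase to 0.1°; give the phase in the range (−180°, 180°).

-58.6 dB, -140.2°

At ω = 26 rad/s:
pole (1 + j26·1) = 1 + j26 → |·| ≈ 26.019, ∠ ≈ 87.80°
pole (1 + j26·0.05) = 1 + j1.3 → |·| ≈ 1.6401, ∠ ≈ 52.43°
|L| = 0.05 · 1 / (26.019 · 1.6401) ≈ 0.0011717
Gain = 20 log₁₀(0.0011717) ≈ -58.62 dB
∠L = (0°) − (87.80° + 52.43°) = -140.23°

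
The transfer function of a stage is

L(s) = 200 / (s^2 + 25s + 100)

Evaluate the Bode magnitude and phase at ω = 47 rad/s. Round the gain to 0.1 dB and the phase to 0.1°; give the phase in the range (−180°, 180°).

Substitute s = j47:
Numerator: 200 = 200 + j0
Denominator: (j47)^2 + 25(j47) + 100 = -2109 + j1175
|N| = √(200² + 0²) ≈ 200, ∠N ≈ 0.00°
|D| = √(2109² + 1175²) ≈ 2414.2, ∠D ≈ 150.88°
|L| = 200 / 2414.2 ≈ 0.082843
Gain = 20 log₁₀(0.082843) ≈ -21.63 dB
∠L = 0.00° − 150.88° = -150.88°

-21.6 dB, -150.9°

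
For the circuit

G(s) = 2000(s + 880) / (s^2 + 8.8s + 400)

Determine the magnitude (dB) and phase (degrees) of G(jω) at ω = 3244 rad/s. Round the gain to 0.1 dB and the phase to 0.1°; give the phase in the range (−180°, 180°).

At s = jω = j3244:
zero (s+880): 880 + j3244 → |·| = √(880²+3244²) = √11297936 ≈ 3361.2, ∠ = arctan(3244/880) ≈ 74.82°
quadratic: (j3244)² + 8.8·j3244 + 400 = -10523136 + j28547.2 → |·| ≈ 1.0523e+07, ∠ ≈ 179.84°
|G| = 2000 · 3361.2 / 1.0523e+07 ≈ 0.63883
Gain = 20 log₁₀(0.63883) ≈ -3.89 dB
∠G = 74.82° − 179.84° = -105.02°

-3.9 dB, -105.0°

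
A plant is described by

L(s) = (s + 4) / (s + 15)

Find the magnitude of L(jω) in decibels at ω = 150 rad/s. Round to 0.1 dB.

At s = jω = j150:
zero (s+4): 4 + j150 → |·| = √(4²+150²) = √22516 ≈ 150.05, ∠ = arctan(150/4) ≈ 88.47°
pole (s+15): 15 + j150 → |·| = √(15²+150²) = √22725 ≈ 150.75, ∠ = arctan(150/15) ≈ 84.29°
|L| = 1 · 150.05 / 150.75 ≈ 0.99536
Gain = 20 log₁₀(0.99536) ≈ -0.04 dB

-0.0 dB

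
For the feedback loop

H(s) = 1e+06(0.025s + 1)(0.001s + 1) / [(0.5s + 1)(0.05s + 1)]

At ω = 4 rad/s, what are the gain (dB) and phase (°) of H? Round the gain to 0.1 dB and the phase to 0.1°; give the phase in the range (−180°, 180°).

112.9 dB, -68.8°

At ω = 4 rad/s:
zero (1 + j4·0.025) = 1 + j0.1 → |·| ≈ 1.005, ∠ ≈ 5.71°
zero (1 + j4·0.001) = 1 + j0.004 → |·| ≈ 1, ∠ ≈ 0.23°
pole (1 + j4·0.5) = 1 + j2 → |·| ≈ 2.2361, ∠ ≈ 63.43°
pole (1 + j4·0.05) = 1 + j0.2 → |·| ≈ 1.0198, ∠ ≈ 11.31°
|H| = 1e+06 · 1.005 · 1 / (2.2361 · 1.0198) ≈ 4.4072e+05
Gain = 20 log₁₀(4.4072e+05) ≈ 112.88 dB
∠H = (5.71° + 0.23°) − (63.43° + 11.31°) = -68.80°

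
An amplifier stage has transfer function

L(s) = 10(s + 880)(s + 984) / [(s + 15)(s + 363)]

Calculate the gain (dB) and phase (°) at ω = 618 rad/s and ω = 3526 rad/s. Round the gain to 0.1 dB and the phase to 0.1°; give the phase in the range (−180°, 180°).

ω = 618: 29.0 dB, -81.0°; ω = 3526: 20.5 dB, -23.5°

At s = jω = j618:
zero (s+880): 880 + j618 → |·| = √(880²+618²) = √1156324 ≈ 1075.3, ∠ = arctan(618/880) ≈ 35.08°
zero (s+984): 984 + j618 → |·| = √(984²+618²) = √1350180 ≈ 1162, ∠ = arctan(618/984) ≈ 32.13°
pole (s+15): 15 + j618 → |·| = √(15²+618²) = √382149 ≈ 618.18, ∠ = arctan(618/15) ≈ 88.61°
pole (s+363): 363 + j618 → |·| = √(363²+618²) = √513693 ≈ 716.72, ∠ = arctan(618/363) ≈ 59.57°
|L| = 10 · 1.2495e+06 / 4.4306e+05 ≈ 28.202
Gain = 20 log₁₀(28.202) ≈ 29.01 dB
∠L = 67.21° − 148.18° = -80.97°

At s = jω = j3526:
zero (s+880): 880 + j3526 → |·| = √(880²+3526²) = √13207076 ≈ 3634.2, ∠ = arctan(3526/880) ≈ 75.99°
zero (s+984): 984 + j3526 → |·| = √(984²+3526²) = √13400932 ≈ 3660.7, ∠ = arctan(3526/984) ≈ 74.41°
pole (s+15): 15 + j3526 → |·| = √(15²+3526²) = √12432901 ≈ 3526, ∠ = arctan(3526/15) ≈ 89.76°
pole (s+363): 363 + j3526 → |·| = √(363²+3526²) = √12564445 ≈ 3544.6, ∠ = arctan(3526/363) ≈ 84.12°
|L| = 10 · 1.3304e+07 / 1.2498e+07 ≈ 10.645
Gain = 20 log₁₀(10.645) ≈ 20.54 dB
∠L = 150.40° − 173.88° = -23.48°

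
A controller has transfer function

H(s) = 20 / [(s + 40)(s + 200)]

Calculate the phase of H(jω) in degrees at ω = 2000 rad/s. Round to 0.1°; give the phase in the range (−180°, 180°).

At s = jω = j2000:
pole (s+40): 40 + j2000 → |·| = √(40²+2000²) = √4001600 ≈ 2000.4, ∠ = arctan(2000/40) ≈ 88.85°
pole (s+200): 200 + j2000 → |·| = √(200²+2000²) = √4040000 ≈ 2010, ∠ = arctan(2000/200) ≈ 84.29°
∠H = 0.00° − 173.14° = -173.14°

-173.1°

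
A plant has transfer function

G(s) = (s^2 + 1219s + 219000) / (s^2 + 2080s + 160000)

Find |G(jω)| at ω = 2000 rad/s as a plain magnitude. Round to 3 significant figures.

Substitute s = j2000:
Numerator: (j2000)^2 + 1219(j2000) + 219000 = -3781000 + j2438000
Denominator: (j2000)^2 + 2080(j2000) + 160000 = -3840000 + j4160000
|N| = √(3781000² + 2438000²) ≈ 4.4989e+06, ∠N ≈ 147.19°
|D| = √(3840000² + 4160000²) ≈ 5.6614e+06, ∠D ≈ 132.71°
|G| = 4.4989e+06 / 5.6614e+06 ≈ 0.79466

0.795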